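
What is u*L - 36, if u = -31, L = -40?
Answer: 1204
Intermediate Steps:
u*L - 36 = -31*(-40) - 36 = 1240 - 36 = 1204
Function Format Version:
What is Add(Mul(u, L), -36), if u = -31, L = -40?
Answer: 1204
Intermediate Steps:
Add(Mul(u, L), -36) = Add(Mul(-31, -40), -36) = Add(1240, -36) = 1204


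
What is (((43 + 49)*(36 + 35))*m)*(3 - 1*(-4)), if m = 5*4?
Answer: 914480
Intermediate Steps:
m = 20
(((43 + 49)*(36 + 35))*m)*(3 - 1*(-4)) = (((43 + 49)*(36 + 35))*20)*(3 - 1*(-4)) = ((92*71)*20)*(3 + 4) = (6532*20)*7 = 130640*7 = 914480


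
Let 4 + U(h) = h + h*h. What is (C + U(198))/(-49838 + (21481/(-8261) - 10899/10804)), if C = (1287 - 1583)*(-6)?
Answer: -3674855424856/4448455518635 ≈ -0.82610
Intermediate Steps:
U(h) = -4 + h + h² (U(h) = -4 + (h + h*h) = -4 + (h + h²) = -4 + h + h²)
C = 1776 (C = -296*(-6) = 1776)
(C + U(198))/(-49838 + (21481/(-8261) - 10899/10804)) = (1776 + (-4 + 198 + 198²))/(-49838 + (21481/(-8261) - 10899/10804)) = (1776 + (-4 + 198 + 39204))/(-49838 + (21481*(-1/8261) - 10899*1/10804)) = (1776 + 39398)/(-49838 + (-21481/8261 - 10899/10804)) = 41174/(-49838 - 322117363/89251844) = 41174/(-4448455518635/89251844) = 41174*(-89251844/4448455518635) = -3674855424856/4448455518635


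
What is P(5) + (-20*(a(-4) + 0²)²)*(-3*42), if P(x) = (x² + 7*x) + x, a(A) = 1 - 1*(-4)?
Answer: 63065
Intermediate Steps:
a(A) = 5 (a(A) = 1 + 4 = 5)
P(x) = x² + 8*x
P(5) + (-20*(a(-4) + 0²)²)*(-3*42) = 5*(8 + 5) + (-20*(5 + 0²)²)*(-3*42) = 5*13 - 20*(5 + 0)²*(-126) = 65 - 20*5²*(-126) = 65 - 20*25*(-126) = 65 - 500*(-126) = 65 + 63000 = 63065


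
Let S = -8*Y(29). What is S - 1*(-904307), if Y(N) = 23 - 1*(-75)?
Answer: 903523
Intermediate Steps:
Y(N) = 98 (Y(N) = 23 + 75 = 98)
S = -784 (S = -8*98 = -784)
S - 1*(-904307) = -784 - 1*(-904307) = -784 + 904307 = 903523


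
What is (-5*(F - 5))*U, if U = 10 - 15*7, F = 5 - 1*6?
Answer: -2850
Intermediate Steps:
F = -1 (F = 5 - 6 = -1)
U = -95 (U = 10 - 105 = -95)
(-5*(F - 5))*U = -5*(-1 - 5)*(-95) = -5*(-6)*(-95) = 30*(-95) = -2850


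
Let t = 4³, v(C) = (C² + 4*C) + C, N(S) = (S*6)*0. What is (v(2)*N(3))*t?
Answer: 0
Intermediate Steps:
N(S) = 0 (N(S) = (6*S)*0 = 0)
v(C) = C² + 5*C
t = 64
(v(2)*N(3))*t = ((2*(5 + 2))*0)*64 = ((2*7)*0)*64 = (14*0)*64 = 0*64 = 0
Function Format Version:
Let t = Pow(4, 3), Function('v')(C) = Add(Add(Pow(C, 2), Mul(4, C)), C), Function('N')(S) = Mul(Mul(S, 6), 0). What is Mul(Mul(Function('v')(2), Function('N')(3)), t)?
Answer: 0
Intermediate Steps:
Function('N')(S) = 0 (Function('N')(S) = Mul(Mul(6, S), 0) = 0)
Function('v')(C) = Add(Pow(C, 2), Mul(5, C))
t = 64
Mul(Mul(Function('v')(2), Function('N')(3)), t) = Mul(Mul(Mul(2, Add(5, 2)), 0), 64) = Mul(Mul(Mul(2, 7), 0), 64) = Mul(Mul(14, 0), 64) = Mul(0, 64) = 0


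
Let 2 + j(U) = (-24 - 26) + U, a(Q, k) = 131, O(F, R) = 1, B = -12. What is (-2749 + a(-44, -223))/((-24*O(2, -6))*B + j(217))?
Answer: -2618/453 ≈ -5.7793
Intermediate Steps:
j(U) = -52 + U (j(U) = -2 + ((-24 - 26) + U) = -2 + (-50 + U) = -52 + U)
(-2749 + a(-44, -223))/((-24*O(2, -6))*B + j(217)) = (-2749 + 131)/(-24*1*(-12) + (-52 + 217)) = -2618/(-24*(-12) + 165) = -2618/(288 + 165) = -2618/453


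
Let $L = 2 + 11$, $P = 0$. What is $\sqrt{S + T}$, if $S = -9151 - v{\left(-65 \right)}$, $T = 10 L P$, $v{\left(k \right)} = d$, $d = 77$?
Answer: $2 i \sqrt{2307} \approx 96.063 i$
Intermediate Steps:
$L = 13$
$v{\left(k \right)} = 77$
$T = 0$ ($T = 10 \cdot 13 \cdot 0 = 130 \cdot 0 = 0$)
$S = -9228$ ($S = -9151 - 77 = -9228$)
$\sqrt{S + T} = \sqrt{-9228 + 0} = \sqrt{-9228} = 2 i \sqrt{2307}$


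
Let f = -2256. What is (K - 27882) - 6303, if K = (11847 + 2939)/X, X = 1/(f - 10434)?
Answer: -187668525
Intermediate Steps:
X = -1/12690 (X = 1/(-2256 - 10434) = 1/(-12690) = -1/12690 ≈ -7.8802e-5)
K = -187634340 (K = (11847 + 2939)/(-1/12690) = 14786*(-12690) = -187634340)
(K - 27882) - 6303 = (-187634340 - 27882) - 6303 = -187662222 - 6303 = -187668525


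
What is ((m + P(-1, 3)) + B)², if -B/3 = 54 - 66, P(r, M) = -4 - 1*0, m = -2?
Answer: 900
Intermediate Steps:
P(r, M) = -4 (P(r, M) = -4 + 0 = -4)
B = 36 (B = -3*(54 - 66) = -3*(-12) = 36)
((m + P(-1, 3)) + B)² = ((-2 - 4) + 36)² = (-6 + 36)² = 30² = 900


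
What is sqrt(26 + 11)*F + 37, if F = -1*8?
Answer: 37 - 8*sqrt(37) ≈ -11.662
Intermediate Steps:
F = -8
sqrt(26 + 11)*F + 37 = sqrt(26 + 11)*(-8) + 37 = sqrt(37)*(-8) + 37 = -8*sqrt(37) + 37 = 37 - 8*sqrt(37)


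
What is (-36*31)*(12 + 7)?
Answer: -21204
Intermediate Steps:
(-36*31)*(12 + 7) = -1116*19 = -21204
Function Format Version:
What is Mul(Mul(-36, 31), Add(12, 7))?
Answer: -21204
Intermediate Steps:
Mul(Mul(-36, 31), Add(12, 7)) = Mul(-1116, 19) = -21204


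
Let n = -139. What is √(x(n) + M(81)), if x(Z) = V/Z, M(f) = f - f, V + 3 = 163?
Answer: 4*I*√1390/139 ≈ 1.0729*I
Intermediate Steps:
V = 160 (V = -3 + 163 = 160)
M(f) = 0
x(Z) = 160/Z
√(x(n) + M(81)) = √(160/(-139) + 0) = √(160*(-1/139) + 0) = √(-160/139 + 0) = √(-160/139) = 4*I*√1390/139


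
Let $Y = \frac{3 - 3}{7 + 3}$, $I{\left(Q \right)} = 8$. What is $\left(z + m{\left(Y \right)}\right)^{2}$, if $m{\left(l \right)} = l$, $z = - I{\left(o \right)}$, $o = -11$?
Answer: $64$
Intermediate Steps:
$Y = 0$ ($Y = \frac{0}{10} = 0 \cdot \frac{1}{10} = 0$)
$z = -8$ ($z = \left(-1\right) 8 = -8$)
$\left(z + m{\left(Y \right)}\right)^{2} = \left(-8 + 0\right)^{2} = \left(-8\right)^{2} = 64$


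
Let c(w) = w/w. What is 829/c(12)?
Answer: 829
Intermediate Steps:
c(w) = 1
829/c(12) = 829/1 = 829*1 = 829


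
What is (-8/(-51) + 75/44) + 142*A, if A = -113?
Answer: -36003047/2244 ≈ -16044.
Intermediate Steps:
(-8/(-51) + 75/44) + 142*A = (-8/(-51) + 75/44) + 142*(-113) = (-8*(-1/51) + 75*(1/44)) - 16046 = (8/51 + 75/44) - 16046 = 4177/2244 - 16046 = -36003047/2244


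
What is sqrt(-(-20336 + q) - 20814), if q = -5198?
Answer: 4*sqrt(295) ≈ 68.702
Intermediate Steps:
sqrt(-(-20336 + q) - 20814) = sqrt(-(-20336 - 5198) - 20814) = sqrt(-1*(-25534) - 20814) = sqrt(25534 - 20814) = sqrt(4720) = 4*sqrt(295)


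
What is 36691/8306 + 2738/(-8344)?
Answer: 70851969/17326316 ≈ 4.0893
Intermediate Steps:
36691/8306 + 2738/(-8344) = 36691*(1/8306) + 2738*(-1/8344) = 36691/8306 - 1369/4172 = 70851969/17326316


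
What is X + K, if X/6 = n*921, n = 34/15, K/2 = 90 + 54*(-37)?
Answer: 43548/5 ≈ 8709.6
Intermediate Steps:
K = -3816 (K = 2*(90 + 54*(-37)) = 2*(90 - 1998) = 2*(-1908) = -3816)
n = 34/15 (n = 34*(1/15) = 34/15 ≈ 2.2667)
X = 62628/5 (X = 6*((34/15)*921) = 6*(10438/5) = 62628/5 ≈ 12526.)
X + K = 62628/5 - 3816 = 43548/5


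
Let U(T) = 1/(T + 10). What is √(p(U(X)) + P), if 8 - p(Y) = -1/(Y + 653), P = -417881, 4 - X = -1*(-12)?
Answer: I*√713831131763/1307 ≈ 646.43*I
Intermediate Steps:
X = -8 (X = 4 - (-1)*(-12) = 4 - 1*12 = 4 - 12 = -8)
U(T) = 1/(10 + T)
p(Y) = 8 + 1/(653 + Y) (p(Y) = 8 - (-1)/(Y + 653) = 8 - (-1)/(653 + Y) = 8 + 1/(653 + Y))
√(p(U(X)) + P) = √((5225 + 8/(10 - 8))/(653 + 1/(10 - 8)) - 417881) = √((5225 + 8/2)/(653 + 1/2) - 417881) = √((5225 + 8*(½))/(653 + ½) - 417881) = √((5225 + 4)/(1307/2) - 417881) = √((2/1307)*5229 - 417881) = √(10458/1307 - 417881) = √(-546160009/1307) = I*√713831131763/1307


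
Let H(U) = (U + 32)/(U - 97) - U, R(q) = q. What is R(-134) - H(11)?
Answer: -245/2 ≈ -122.50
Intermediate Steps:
H(U) = -U + (32 + U)/(-97 + U) (H(U) = (32 + U)/(-97 + U) - U = -U + (32 + U)/(-97 + U))
R(-134) - H(11) = -134 - (32 - 1*11² + 98*11)/(-97 + 11) = -134 - (32 - 1*121 + 1078)/(-86) = -134 - (-1)*(32 - 121 + 1078)/86 = -134 - (-1)*989/86 = -134 - 1*(-23/2) = -134 + 23/2 = -245/2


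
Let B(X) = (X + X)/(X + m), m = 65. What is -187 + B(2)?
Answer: -12525/67 ≈ -186.94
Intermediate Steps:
B(X) = 2*X/(65 + X) (B(X) = (X + X)/(X + 65) = (2*X)/(65 + X) = 2*X/(65 + X))
-187 + B(2) = -187 + 2*2/(65 + 2) = -187 + 2*2/67 = -187 + 2*2*(1/67) = -187 + 4/67 = -12525/67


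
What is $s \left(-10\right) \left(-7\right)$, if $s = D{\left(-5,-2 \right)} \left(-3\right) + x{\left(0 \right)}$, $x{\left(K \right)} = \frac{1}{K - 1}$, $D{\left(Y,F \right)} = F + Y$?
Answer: $1400$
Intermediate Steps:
$x{\left(K \right)} = \frac{1}{-1 + K}$
$s = 20$ ($s = \left(-2 - 5\right) \left(-3\right) + \frac{1}{-1 + 0} = \left(-7\right) \left(-3\right) + \frac{1}{-1} = 21 - 1 = 20$)
$s \left(-10\right) \left(-7\right) = 20 \left(-10\right) \left(-7\right) = \left(-200\right) \left(-7\right) = 1400$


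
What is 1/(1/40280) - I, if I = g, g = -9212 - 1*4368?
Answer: 53860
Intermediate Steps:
g = -13580 (g = -9212 - 4368 = -13580)
I = -13580
1/(1/40280) - I = 1/(1/40280) - 1*(-13580) = 1/(1/40280) + 13580 = 40280 + 13580 = 53860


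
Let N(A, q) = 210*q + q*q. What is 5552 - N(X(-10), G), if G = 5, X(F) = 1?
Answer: 4477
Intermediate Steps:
N(A, q) = q² + 210*q (N(A, q) = 210*q + q² = q² + 210*q)
5552 - N(X(-10), G) = 5552 - 5*(210 + 5) = 5552 - 5*215 = 5552 - 1*1075 = 5552 - 1075 = 4477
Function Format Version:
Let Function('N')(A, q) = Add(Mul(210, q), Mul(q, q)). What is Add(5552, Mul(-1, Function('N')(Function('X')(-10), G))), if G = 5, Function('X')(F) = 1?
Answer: 4477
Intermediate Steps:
Function('N')(A, q) = Add(Pow(q, 2), Mul(210, q)) (Function('N')(A, q) = Add(Mul(210, q), Pow(q, 2)) = Add(Pow(q, 2), Mul(210, q)))
Add(5552, Mul(-1, Function('N')(Function('X')(-10), G))) = Add(5552, Mul(-1, Mul(5, Add(210, 5)))) = Add(5552, Mul(-1, Mul(5, 215))) = Add(5552, Mul(-1, 1075)) = Add(5552, -1075) = 4477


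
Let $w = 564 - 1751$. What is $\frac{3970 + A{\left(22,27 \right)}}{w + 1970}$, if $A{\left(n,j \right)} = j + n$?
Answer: $\frac{4019}{783} \approx 5.1328$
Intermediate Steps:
$w = -1187$ ($w = 564 - 1751 = -1187$)
$\frac{3970 + A{\left(22,27 \right)}}{w + 1970} = \frac{3970 + \left(27 + 22\right)}{-1187 + 1970} = \frac{3970 + 49}{783} = 4019 \cdot \frac{1}{783} = \frac{4019}{783}$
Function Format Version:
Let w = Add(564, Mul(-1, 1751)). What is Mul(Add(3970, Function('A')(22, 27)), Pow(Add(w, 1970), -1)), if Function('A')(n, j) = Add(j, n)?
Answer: Rational(4019, 783) ≈ 5.1328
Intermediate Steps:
w = -1187 (w = Add(564, -1751) = -1187)
Mul(Add(3970, Function('A')(22, 27)), Pow(Add(w, 1970), -1)) = Mul(Add(3970, Add(27, 22)), Pow(Add(-1187, 1970), -1)) = Mul(Add(3970, 49), Pow(783, -1)) = Mul(4019, Rational(1, 783)) = Rational(4019, 783)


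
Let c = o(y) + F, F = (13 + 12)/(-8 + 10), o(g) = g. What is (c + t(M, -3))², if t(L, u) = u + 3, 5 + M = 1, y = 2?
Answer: 841/4 ≈ 210.25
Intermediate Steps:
F = 25/2 ≈ 12.500
M = -4 (M = -5 + 1 = -4)
t(L, u) = 3 + u
c = 29/2 (c = 2 + 25/2 = 29/2 ≈ 14.500)
(c + t(M, -3))² = (29/2 + (3 - 3))² = (29/2 + 0)² = (29/2)² = 841/4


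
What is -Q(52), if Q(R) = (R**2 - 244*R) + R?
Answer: 9932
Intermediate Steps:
Q(R) = R**2 - 243*R
-Q(52) = -52*(-243 + 52) = -52*(-191) = -1*(-9932) = 9932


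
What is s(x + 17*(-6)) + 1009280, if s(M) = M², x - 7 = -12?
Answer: 1020729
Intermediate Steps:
x = -5 (x = 7 - 12 = -5)
s(x + 17*(-6)) + 1009280 = (-5 + 17*(-6))² + 1009280 = (-5 - 102)² + 1009280 = (-107)² + 1009280 = 11449 + 1009280 = 1020729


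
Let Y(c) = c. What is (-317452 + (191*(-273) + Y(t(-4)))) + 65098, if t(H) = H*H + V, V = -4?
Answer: -304485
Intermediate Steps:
t(H) = -4 + H² (t(H) = H*H - 4 = H² - 4 = -4 + H²)
(-317452 + (191*(-273) + Y(t(-4)))) + 65098 = (-317452 + (191*(-273) + (-4 + (-4)²))) + 65098 = (-317452 + (-52143 + (-4 + 16))) + 65098 = (-317452 + (-52143 + 12)) + 65098 = (-317452 - 52131) + 65098 = -369583 + 65098 = -304485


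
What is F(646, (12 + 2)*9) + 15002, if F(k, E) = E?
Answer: 15128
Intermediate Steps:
F(646, (12 + 2)*9) + 15002 = (12 + 2)*9 + 15002 = 14*9 + 15002 = 126 + 15002 = 15128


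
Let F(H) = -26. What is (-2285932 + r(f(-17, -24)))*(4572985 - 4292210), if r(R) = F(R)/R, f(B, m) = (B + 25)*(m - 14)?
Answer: -97558545059525/152 ≈ -6.4183e+11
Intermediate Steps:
f(B, m) = (-14 + m)*(25 + B) (f(B, m) = (25 + B)*(-14 + m) = (-14 + m)*(25 + B))
r(R) = -26/R
(-2285932 + r(f(-17, -24)))*(4572985 - 4292210) = (-2285932 - 26/(-350 - 14*(-17) + 25*(-24) - 17*(-24)))*(4572985 - 4292210) = (-2285932 - 26/(-350 + 238 - 600 + 408))*280775 = (-2285932 - 26/(-304))*280775 = (-2285932 - 26*(-1/304))*280775 = (-2285932 + 13/152)*280775 = -347461651/152*280775 = -97558545059525/152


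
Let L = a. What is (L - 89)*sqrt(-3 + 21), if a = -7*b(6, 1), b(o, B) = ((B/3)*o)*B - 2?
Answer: -267*sqrt(2) ≈ -377.60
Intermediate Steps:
b(o, B) = -2 + o*B**2/3 (b(o, B) = ((B*(1/3))*o)*B - 2 = ((B/3)*o)*B - 2 = (B*o/3)*B - 2 = o*B**2/3 - 2 = -2 + o*B**2/3)
a = 0 (a = -7*(-2 + (1/3)*6*1**2) = -7*(-2 + (1/3)*6*1) = -7*(-2 + 2) = -7*0 = 0)
L = 0
(L - 89)*sqrt(-3 + 21) = (0 - 89)*sqrt(-3 + 21) = -267*sqrt(2)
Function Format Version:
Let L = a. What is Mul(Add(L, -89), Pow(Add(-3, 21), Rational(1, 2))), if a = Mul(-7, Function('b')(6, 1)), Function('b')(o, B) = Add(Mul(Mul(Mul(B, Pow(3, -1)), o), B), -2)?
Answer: Mul(-267, Pow(2, Rational(1, 2))) ≈ -377.60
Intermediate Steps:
Function('b')(o, B) = Add(-2, Mul(Rational(1, 3), o, Pow(B, 2))) (Function('b')(o, B) = Add(Mul(Mul(Mul(B, Rational(1, 3)), o), B), -2) = Add(Mul(Mul(Mul(Rational(1, 3), B), o), B), -2) = Add(Mul(Mul(Rational(1, 3), B, o), B), -2) = Add(Mul(Rational(1, 3), o, Pow(B, 2)), -2) = Add(-2, Mul(Rational(1, 3), o, Pow(B, 2))))
a = 0 (a = Mul(-7, Add(-2, Mul(Rational(1, 3), 6, Pow(1, 2)))) = Mul(-7, Add(-2, Mul(Rational(1, 3), 6, 1))) = Mul(-7, Add(-2, 2)) = Mul(-7, 0) = 0)
L = 0
Mul(Add(L, -89), Pow(Add(-3, 21), Rational(1, 2))) = Mul(Add(0, -89), Pow(Add(-3, 21), Rational(1, 2))) = Mul(-89, Pow(18, Rational(1, 2))) = Mul(-89, Mul(3, Pow(2, Rational(1, 2)))) = Mul(-267, Pow(2, Rational(1, 2)))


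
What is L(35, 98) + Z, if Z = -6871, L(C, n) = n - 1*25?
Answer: -6798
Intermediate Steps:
L(C, n) = -25 + n (L(C, n) = n - 25 = -25 + n)
L(35, 98) + Z = (-25 + 98) - 6871 = 73 - 6871 = -6798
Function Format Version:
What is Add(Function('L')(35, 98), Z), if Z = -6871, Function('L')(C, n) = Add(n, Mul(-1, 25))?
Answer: -6798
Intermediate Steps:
Function('L')(C, n) = Add(-25, n) (Function('L')(C, n) = Add(n, -25) = Add(-25, n))
Add(Function('L')(35, 98), Z) = Add(Add(-25, 98), -6871) = Add(73, -6871) = -6798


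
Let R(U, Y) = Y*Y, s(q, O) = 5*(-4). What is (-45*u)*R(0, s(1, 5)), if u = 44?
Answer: -792000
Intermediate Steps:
s(q, O) = -20
R(U, Y) = Y²
(-45*u)*R(0, s(1, 5)) = -45*44*(-20)² = -1980*400 = -792000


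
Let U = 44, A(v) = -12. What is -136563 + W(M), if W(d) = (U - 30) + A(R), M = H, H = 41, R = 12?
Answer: -136561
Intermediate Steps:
M = 41
W(d) = 2 (W(d) = (44 - 30) - 12 = 14 - 12 = 2)
-136563 + W(M) = -136563 + 2 = -136561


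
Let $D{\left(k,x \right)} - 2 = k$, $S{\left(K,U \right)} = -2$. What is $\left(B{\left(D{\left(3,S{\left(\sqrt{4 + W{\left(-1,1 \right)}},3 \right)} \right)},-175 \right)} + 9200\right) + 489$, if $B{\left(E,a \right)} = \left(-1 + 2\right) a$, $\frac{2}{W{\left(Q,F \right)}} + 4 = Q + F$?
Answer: $9514$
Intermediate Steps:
$W{\left(Q,F \right)} = \frac{2}{-4 + F + Q}$ ($W{\left(Q,F \right)} = \frac{2}{-4 + \left(Q + F\right)} = \frac{2}{-4 + \left(F + Q\right)} = \frac{2}{-4 + F + Q}$)
$D{\left(k,x \right)} = 2 + k$
$B{\left(E,a \right)} = a$ ($B{\left(E,a \right)} = 1 a = a$)
$\left(B{\left(D{\left(3,S{\left(\sqrt{4 + W{\left(-1,1 \right)}},3 \right)} \right)},-175 \right)} + 9200\right) + 489 = \left(-175 + 9200\right) + 489 = 9025 + 489 = 9514$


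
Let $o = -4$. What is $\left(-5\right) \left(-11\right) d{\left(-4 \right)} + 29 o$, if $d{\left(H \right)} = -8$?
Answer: $-556$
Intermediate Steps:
$\left(-5\right) \left(-11\right) d{\left(-4 \right)} + 29 o = \left(-5\right) \left(-11\right) \left(-8\right) + 29 \left(-4\right) = 55 \left(-8\right) - 116 = -440 - 116 = -556$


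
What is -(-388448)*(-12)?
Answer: -4661376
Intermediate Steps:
-(-388448)*(-12) = -6368*732 = -4661376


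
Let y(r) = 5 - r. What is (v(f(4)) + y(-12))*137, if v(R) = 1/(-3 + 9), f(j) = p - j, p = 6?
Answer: 14111/6 ≈ 2351.8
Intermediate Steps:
f(j) = 6 - j
v(R) = ⅙ (v(R) = 1/6 = ⅙)
(v(f(4)) + y(-12))*137 = (⅙ + (5 - 1*(-12)))*137 = (⅙ + (5 + 12))*137 = (⅙ + 17)*137 = (103/6)*137 = 14111/6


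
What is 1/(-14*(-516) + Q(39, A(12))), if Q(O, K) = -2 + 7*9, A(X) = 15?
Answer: 1/7285 ≈ 0.00013727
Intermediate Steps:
Q(O, K) = 61 (Q(O, K) = -2 + 63 = 61)
1/(-14*(-516) + Q(39, A(12))) = 1/(-14*(-516) + 61) = 1/(7224 + 61) = 1/7285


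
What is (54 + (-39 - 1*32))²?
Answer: 289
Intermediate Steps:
(54 + (-39 - 1*32))² = (54 + (-39 - 32))² = (54 - 71)² = (-17)² = 289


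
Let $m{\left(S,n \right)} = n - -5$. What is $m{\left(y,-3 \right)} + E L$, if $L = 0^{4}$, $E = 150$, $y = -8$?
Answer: $2$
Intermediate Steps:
$m{\left(S,n \right)} = 5 + n$ ($m{\left(S,n \right)} = n + 5 = 5 + n$)
$L = 0$
$m{\left(y,-3 \right)} + E L = \left(5 - 3\right) + 150 \cdot 0 = 2 + 0 = 2$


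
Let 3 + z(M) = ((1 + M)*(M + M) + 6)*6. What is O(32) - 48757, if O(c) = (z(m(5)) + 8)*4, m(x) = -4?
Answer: -48017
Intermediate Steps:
z(M) = 33 + 12*M*(1 + M) (z(M) = -3 + ((1 + M)*(M + M) + 6)*6 = -3 + ((1 + M)*(2*M) + 6)*6 = -3 + (2*M*(1 + M) + 6)*6 = -3 + (6 + 2*M*(1 + M))*6 = -3 + (36 + 12*M*(1 + M)) = 33 + 12*M*(1 + M))
O(c) = 740 (O(c) = ((33 + 12*(-4) + 12*(-4)²) + 8)*4 = ((33 - 48 + 12*16) + 8)*4 = ((33 - 48 + 192) + 8)*4 = (177 + 8)*4 = 185*4 = 740)
O(32) - 48757 = 740 - 48757 = -48017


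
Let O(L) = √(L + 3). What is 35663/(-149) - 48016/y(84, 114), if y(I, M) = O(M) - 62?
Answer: 310655807/555323 + 144048*√13/3727 ≈ 698.77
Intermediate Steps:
O(L) = √(3 + L)
y(I, M) = -62 + √(3 + M) (y(I, M) = √(3 + M) - 62 = -62 + √(3 + M))
35663/(-149) - 48016/y(84, 114) = 35663/(-149) - 48016/(-62 + √(3 + 114)) = 35663*(-1/149) - 48016/(-62 + √117) = -35663/149 - 48016/(-62 + 3*√13)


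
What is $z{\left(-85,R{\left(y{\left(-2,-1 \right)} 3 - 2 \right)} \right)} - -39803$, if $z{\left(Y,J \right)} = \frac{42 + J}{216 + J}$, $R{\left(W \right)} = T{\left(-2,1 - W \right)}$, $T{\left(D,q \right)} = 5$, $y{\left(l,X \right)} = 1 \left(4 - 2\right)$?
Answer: $\frac{8796510}{221} \approx 39803.0$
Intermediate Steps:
$y{\left(l,X \right)} = 2$ ($y{\left(l,X \right)} = 1 \cdot 2 = 2$)
$R{\left(W \right)} = 5$
$z{\left(Y,J \right)} = \frac{42 + J}{216 + J}$
$z{\left(-85,R{\left(y{\left(-2,-1 \right)} 3 - 2 \right)} \right)} - -39803 = \frac{42 + 5}{216 + 5} - -39803 = \frac{1}{221} \cdot 47 + 39803 = \frac{47}{221} + 39803 = \frac{8796510}{221}$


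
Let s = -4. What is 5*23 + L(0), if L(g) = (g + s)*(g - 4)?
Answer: 131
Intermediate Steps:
L(g) = (-4 + g)² (L(g) = (g - 4)*(g - 4) = (-4 + g)*(-4 + g) = (-4 + g)²)
5*23 + L(0) = 5*23 + (16 + 0² - 8*0) = 115 + (16 + 0 + 0) = 115 + 16 = 131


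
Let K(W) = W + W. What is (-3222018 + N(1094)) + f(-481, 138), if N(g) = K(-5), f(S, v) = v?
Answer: -3221890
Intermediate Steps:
K(W) = 2*W
N(g) = -10 (N(g) = 2*(-5) = -10)
(-3222018 + N(1094)) + f(-481, 138) = (-3222018 - 10) + 138 = -3222028 + 138 = -3221890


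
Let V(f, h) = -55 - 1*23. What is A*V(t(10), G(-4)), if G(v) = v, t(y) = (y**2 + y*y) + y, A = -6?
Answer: 468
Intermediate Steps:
t(y) = y + 2*y**2 (t(y) = (y**2 + y**2) + y = 2*y**2 + y = y + 2*y**2)
V(f, h) = -78 (V(f, h) = -55 - 23 = -78)
A*V(t(10), G(-4)) = -6*(-78) = 468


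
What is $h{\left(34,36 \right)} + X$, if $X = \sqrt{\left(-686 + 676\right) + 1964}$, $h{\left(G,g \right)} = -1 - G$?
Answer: $-35 + \sqrt{1954} \approx 9.2041$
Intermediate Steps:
$X = \sqrt{1954}$ ($X = \sqrt{-10 + 1964} = \sqrt{1954} \approx 44.204$)
$h{\left(34,36 \right)} + X = \left(-1 - 34\right) + \sqrt{1954} = -35 + \sqrt{1954}$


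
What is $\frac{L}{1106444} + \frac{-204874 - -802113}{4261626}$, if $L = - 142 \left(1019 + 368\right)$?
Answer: $- \frac{22316597386}{589406314743} \approx -0.037863$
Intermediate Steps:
$L = -196954$ ($L = \left(-142\right) 1387 = -196954$)
$\frac{L}{1106444} + \frac{-204874 - -802113}{4261626} = - \frac{196954}{1106444} + \frac{-204874 - -802113}{4261626} = \left(-196954\right) \frac{1}{1106444} + \left(-204874 + 802113\right) \frac{1}{4261626} = - \frac{98477}{553222} + 597239 \cdot \frac{1}{4261626} = - \frac{98477}{553222} + \frac{597239}{4261626} = - \frac{22316597386}{589406314743}$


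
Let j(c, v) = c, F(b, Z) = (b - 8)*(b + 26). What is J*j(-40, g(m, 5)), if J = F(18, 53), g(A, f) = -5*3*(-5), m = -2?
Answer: -17600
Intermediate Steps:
g(A, f) = 75 (g(A, f) = -15*(-5) = 75)
F(b, Z) = (-8 + b)*(26 + b)
J = 440 (J = -208 + 18² + 18*18 = -208 + 324 + 324 = 440)
J*j(-40, g(m, 5)) = 440*(-40) = -17600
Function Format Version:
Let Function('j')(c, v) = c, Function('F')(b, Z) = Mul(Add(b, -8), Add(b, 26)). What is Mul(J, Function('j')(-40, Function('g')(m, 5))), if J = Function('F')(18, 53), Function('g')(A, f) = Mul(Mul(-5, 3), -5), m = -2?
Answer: -17600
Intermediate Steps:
Function('g')(A, f) = 75 (Function('g')(A, f) = Mul(-15, -5) = 75)
Function('F')(b, Z) = Mul(Add(-8, b), Add(26, b))
J = 440 (J = Add(-208, Pow(18, 2), Mul(18, 18)) = Add(-208, 324, 324) = 440)
Mul(J, Function('j')(-40, Function('g')(m, 5))) = Mul(440, -40) = -17600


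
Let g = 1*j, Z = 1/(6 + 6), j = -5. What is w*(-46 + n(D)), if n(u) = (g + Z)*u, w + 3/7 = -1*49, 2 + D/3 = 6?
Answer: 5190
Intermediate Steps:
D = 12 (D = -6 + 3*6 = -6 + 18 = 12)
w = -346/7 (w = -3/7 - 1*49 = -3/7 - 49 = -346/7 ≈ -49.429)
Z = 1/12 ≈ 0.083333
g = -5 (g = 1*(-5) = -5)
n(u) = -59*u/12 (n(u) = (-5 + 1/12)*u = -59*u/12)
w*(-46 + n(D)) = -346*(-46 - 59/12*12)/7 = -346*(-46 - 59)/7 = -346/7*(-105) = 5190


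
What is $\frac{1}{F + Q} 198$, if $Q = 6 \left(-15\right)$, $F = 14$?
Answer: $- \frac{99}{38} \approx -2.6053$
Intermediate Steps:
$Q = -90$
$\frac{1}{F + Q} 198 = \frac{1}{14 - 90} \cdot 198 = \frac{1}{-76} \cdot 198 = \left(- \frac{1}{76}\right) 198 = - \frac{99}{38}$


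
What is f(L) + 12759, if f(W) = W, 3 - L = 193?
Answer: 12569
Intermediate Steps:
L = -190 (L = 3 - 1*193 = 3 - 193 = -190)
f(L) + 12759 = -190 + 12759 = 12569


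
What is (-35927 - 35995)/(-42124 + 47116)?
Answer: -11987/832 ≈ -14.407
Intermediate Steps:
(-35927 - 35995)/(-42124 + 47116) = -71922/4992 = -71922*1/4992 = -11987/832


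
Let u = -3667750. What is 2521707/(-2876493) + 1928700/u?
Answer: -98645885989/70335048005 ≈ -1.4025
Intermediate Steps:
2521707/(-2876493) + 1928700/u = 2521707/(-2876493) + 1928700/(-3667750) = 2521707*(-1/2876493) + 1928700*(-1/3667750) = -840569/958831 - 38574/73355 = -98645885989/70335048005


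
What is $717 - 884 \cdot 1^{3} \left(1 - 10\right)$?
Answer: $8673$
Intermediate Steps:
$717 - 884 \cdot 1^{3} \left(1 - 10\right) = 717 - 884 \cdot 1 \left(-9\right) = 717 - -7956 = 717 + 7956 = 8673$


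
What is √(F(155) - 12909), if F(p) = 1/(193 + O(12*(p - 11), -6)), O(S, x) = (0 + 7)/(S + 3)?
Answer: 3*I*√160094668814790/334090 ≈ 113.62*I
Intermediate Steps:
O(S, x) = 7/(3 + S)
F(p) = 1/(193 + 7/(-129 + 12*p)) (F(p) = 1/(193 + 7/(3 + 12*(p - 11))) = 1/(193 + 7/(3 + 12*(-11 + p))) = 1/(193 + 7/(3 + (-132 + 12*p))) = 1/(193 + 7/(-129 + 12*p)))
√(F(155) - 12909) = √(3*(-43 + 4*155)/(2*(-12445 + 1158*155)) - 12909) = √(3*(-43 + 620)/(2*(-12445 + 179490)) - 12909) = √((3/2)*577/167045 - 12909) = √((3/2)*(1/167045)*577 - 12909) = √(1731/334090 - 12909) = √(-4312766079/334090) = 3*I*√160094668814790/334090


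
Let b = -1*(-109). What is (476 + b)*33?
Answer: 19305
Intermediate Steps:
b = 109
(476 + b)*33 = (476 + 109)*33 = 585*33 = 19305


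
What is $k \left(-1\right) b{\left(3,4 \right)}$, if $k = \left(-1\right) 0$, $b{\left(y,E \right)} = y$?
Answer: $0$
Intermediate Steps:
$k = 0$
$k \left(-1\right) b{\left(3,4 \right)} = 0 \left(-1\right) 3 = 0 \cdot 3 = 0$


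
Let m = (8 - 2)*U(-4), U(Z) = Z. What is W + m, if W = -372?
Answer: -396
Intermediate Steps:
m = -24 (m = (8 - 2)*(-4) = 6*(-4) = -24)
W + m = -372 - 24 = -396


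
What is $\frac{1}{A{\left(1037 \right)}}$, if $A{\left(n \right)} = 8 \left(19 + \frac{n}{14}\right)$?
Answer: $\frac{7}{5212} \approx 0.0013431$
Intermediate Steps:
$A{\left(n \right)} = 152 + \frac{4 n}{7}$ ($A{\left(n \right)} = 8 \left(19 + n \frac{1}{14}\right) = 8 \left(19 + \frac{n}{14}\right) = 152 + \frac{4 n}{7}$)
$\frac{1}{A{\left(1037 \right)}} = \frac{1}{152 + \frac{4}{7} \cdot 1037} = \frac{1}{152 + \frac{4148}{7}} = \frac{1}{\frac{5212}{7}} = \frac{7}{5212}$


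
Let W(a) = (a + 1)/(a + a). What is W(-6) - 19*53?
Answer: -12079/12 ≈ -1006.6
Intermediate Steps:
W(a) = (1 + a)/(2*a) (W(a) = (1 + a)/((2*a)) = (1 + a)*(1/(2*a)) = (1 + a)/(2*a))
W(-6) - 19*53 = (1/2)*(1 - 6)/(-6) - 19*53 = (1/2)*(-1/6)*(-5) - 1007 = 5/12 - 1007 = -12079/12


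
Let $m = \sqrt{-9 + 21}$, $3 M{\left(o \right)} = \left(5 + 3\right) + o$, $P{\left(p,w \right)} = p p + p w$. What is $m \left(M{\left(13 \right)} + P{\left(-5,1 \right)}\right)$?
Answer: $54 \sqrt{3} \approx 93.531$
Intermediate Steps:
$P{\left(p,w \right)} = p^{2} + p w$
$M{\left(o \right)} = \frac{8}{3} + \frac{o}{3}$ ($M{\left(o \right)} = \frac{\left(5 + 3\right) + o}{3} = \frac{8 + o}{3} = \frac{8}{3} + \frac{o}{3}$)
$m = 2 \sqrt{3}$ ($m = \sqrt{12} = 2 \sqrt{3} \approx 3.4641$)
$m \left(M{\left(13 \right)} + P{\left(-5,1 \right)}\right) = 2 \sqrt{3} \left(\left(\frac{8}{3} + \frac{1}{3} \cdot 13\right) - 5 \left(-5 + 1\right)\right) = 2 \sqrt{3} \left(\left(\frac{8}{3} + \frac{13}{3}\right) - -20\right) = 2 \sqrt{3} \left(7 + 20\right) = 2 \sqrt{3} \cdot 27 = 54 \sqrt{3}$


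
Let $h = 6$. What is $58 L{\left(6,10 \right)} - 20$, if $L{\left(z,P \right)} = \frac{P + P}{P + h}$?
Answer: $\frac{105}{2} \approx 52.5$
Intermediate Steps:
$L{\left(z,P \right)} = \frac{2 P}{6 + P}$ ($L{\left(z,P \right)} = \frac{P + P}{P + 6} = \frac{2 P}{6 + P}$)
$58 L{\left(6,10 \right)} - 20 = 58 \cdot 2 \cdot 10 \frac{1}{6 + 10} - 20 = 58 \cdot 2 \cdot 10 \cdot \frac{1}{16} - 20 = 58 \cdot \frac{5}{4} - 20 = \frac{145}{2} - 20 = \frac{105}{2}$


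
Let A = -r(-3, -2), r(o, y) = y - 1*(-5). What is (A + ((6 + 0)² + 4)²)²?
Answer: 2550409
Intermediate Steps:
r(o, y) = 5 + y (r(o, y) = y + 5 = 5 + y)
A = -3 (A = -(5 - 2) = -1*3 = -3)
(A + ((6 + 0)² + 4)²)² = (-3 + ((6 + 0)² + 4)²)² = (-3 + (6² + 4)²)² = (-3 + (36 + 4)²)² = (-3 + 40²)² = (-3 + 1600)² = 1597² = 2550409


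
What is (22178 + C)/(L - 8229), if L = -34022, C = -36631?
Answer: 14453/42251 ≈ 0.34207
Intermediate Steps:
(22178 + C)/(L - 8229) = (22178 - 36631)/(-34022 - 8229) = -14453/(-42251) = -14453*(-1/42251) = 14453/42251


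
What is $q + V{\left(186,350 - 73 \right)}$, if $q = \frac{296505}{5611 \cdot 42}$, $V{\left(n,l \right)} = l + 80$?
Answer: $\frac{28142613}{78554} \approx 358.26$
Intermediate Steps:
$V{\left(n,l \right)} = 80 + l$
$q = \frac{98835}{78554}$ ($q = \frac{296505}{235662} = 296505 \cdot \frac{1}{235662} = \frac{98835}{78554} \approx 1.2582$)
$q + V{\left(186,350 - 73 \right)} = \frac{98835}{78554} + \left(80 + \left(350 - 73\right)\right) = \frac{98835}{78554} + \left(80 + 277\right) = \frac{98835}{78554} + 357 = \frac{28142613}{78554}$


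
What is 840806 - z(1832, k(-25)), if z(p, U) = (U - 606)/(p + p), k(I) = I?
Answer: 3080713815/3664 ≈ 8.4081e+5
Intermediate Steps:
z(p, U) = (-606 + U)/(2*p) (z(p, U) = (-606 + U)/((2*p)) = (-606 + U)*(1/(2*p)) = (-606 + U)/(2*p))
840806 - z(1832, k(-25)) = 840806 - (-606 - 25)/(2*1832) = 840806 - (-631)/(2*1832) = 840806 - 1*(-631/3664) = 840806 + 631/3664 = 3080713815/3664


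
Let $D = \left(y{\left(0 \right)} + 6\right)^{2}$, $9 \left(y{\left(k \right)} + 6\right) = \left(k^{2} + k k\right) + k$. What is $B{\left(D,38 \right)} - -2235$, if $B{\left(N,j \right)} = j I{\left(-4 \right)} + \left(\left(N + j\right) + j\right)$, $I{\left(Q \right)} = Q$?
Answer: $2159$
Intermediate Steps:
$y{\left(k \right)} = -6 + \frac{k}{9} + \frac{2 k^{2}}{9}$ ($y{\left(k \right)} = -6 + \frac{\left(k^{2} + k k\right) + k}{9} = -6 + \frac{\left(k^{2} + k^{2}\right) + k}{9} = -6 + \frac{2 k^{2} + k}{9} = -6 + \frac{k + 2 k^{2}}{9} = -6 + \left(\frac{k}{9} + \frac{2 k^{2}}{9}\right) = -6 + \frac{k}{9} + \frac{2 k^{2}}{9}$)
$D = 0$ ($D = \left(\left(-6 + \frac{1}{9} \cdot 0 + \frac{2 \cdot 0^{2}}{9}\right) + 6\right)^{2} = \left(\left(-6 + 0 + \frac{2}{9} \cdot 0\right) + 6\right)^{2} = \left(\left(-6 + 0 + 0\right) + 6\right)^{2} = \left(-6 + 6\right)^{2} = 0^{2} = 0$)
$B{\left(N,j \right)} = N - 2 j$ ($B{\left(N,j \right)} = j \left(-4\right) + \left(\left(N + j\right) + j\right) = - 4 j + \left(N + 2 j\right) = N - 2 j$)
$B{\left(D,38 \right)} - -2235 = \left(0 - 76\right) - -2235 = \left(0 - 76\right) + 2235 = -76 + 2235 = 2159$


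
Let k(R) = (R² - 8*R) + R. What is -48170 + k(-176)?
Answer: -15962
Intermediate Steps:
k(R) = R² - 7*R
-48170 + k(-176) = -48170 - 176*(-7 - 176) = -48170 - 176*(-183) = -48170 + 32208 = -15962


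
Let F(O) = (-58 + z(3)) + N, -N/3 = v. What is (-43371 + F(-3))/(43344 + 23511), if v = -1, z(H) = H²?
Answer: -43417/66855 ≈ -0.64942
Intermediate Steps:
N = 3 (N = -3*(-1) = 3)
F(O) = -46 (F(O) = (-58 + 3²) + 3 = (-58 + 9) + 3 = -49 + 3 = -46)
(-43371 + F(-3))/(43344 + 23511) = (-43371 - 46)/(43344 + 23511) = -43417/66855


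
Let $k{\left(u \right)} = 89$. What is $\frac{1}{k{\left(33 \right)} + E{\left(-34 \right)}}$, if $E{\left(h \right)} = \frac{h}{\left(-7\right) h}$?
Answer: $\frac{7}{622} \approx 0.011254$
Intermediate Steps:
$E{\left(h \right)} = - \frac{1}{7}$ ($E{\left(h \right)} = h \left(- \frac{1}{7 h}\right) = - \frac{1}{7}$)
$\frac{1}{k{\left(33 \right)} + E{\left(-34 \right)}} = \frac{1}{89 - \frac{1}{7}} = \frac{1}{\frac{622}{7}} = \frac{7}{622}$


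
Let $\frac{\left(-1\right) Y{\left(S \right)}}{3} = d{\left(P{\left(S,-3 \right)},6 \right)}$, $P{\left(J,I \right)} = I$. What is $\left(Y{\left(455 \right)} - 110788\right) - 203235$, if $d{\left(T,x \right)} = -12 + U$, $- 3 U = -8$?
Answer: $-313995$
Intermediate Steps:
$U = \frac{8}{3}$ ($U = \left(- \frac{1}{3}\right) \left(-8\right) = \frac{8}{3} \approx 2.6667$)
$d{\left(T,x \right)} = - \frac{28}{3}$ ($d{\left(T,x \right)} = -12 + \frac{8}{3} = - \frac{28}{3}$)
$Y{\left(S \right)} = 28$ ($Y{\left(S \right)} = \left(-3\right) \left(- \frac{28}{3}\right) = 28$)
$\left(Y{\left(455 \right)} - 110788\right) - 203235 = \left(28 - 110788\right) - 203235 = -110760 - 203235 = -313995$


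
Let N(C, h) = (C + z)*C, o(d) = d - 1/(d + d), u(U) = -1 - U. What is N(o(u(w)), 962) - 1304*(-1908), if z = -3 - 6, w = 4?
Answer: 248810011/100 ≈ 2.4881e+6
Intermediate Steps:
z = -9
o(d) = d - 1/(2*d)
N(C, h) = C*(-9 + C) (N(C, h) = (C - 9)*C = (-9 + C)*C = C*(-9 + C))
N(o(u(w)), 962) - 1304*(-1908) = ((-1 - 1*4) - 1/(2*(-1 - 1*4)))*(-9 + ((-1 - 1*4) - 1/(2*(-1 - 1*4)))) - 1304*(-1908) = ((-1 - 4) - 1/(2*(-1 - 4)))*(-9 + ((-1 - 4) - 1/(2*(-1 - 4)))) + 2488032 = (-5 - ½/(-5))*(-9 + (-5 - ½/(-5))) + 2488032 = (-5 - ½*(-⅕))*(-9 + (-5 - ½*(-⅕))) + 2488032 = (-5 + ⅒)*(-9 + (-5 + ⅒)) + 2488032 = -49*(-9 - 49/10)/10 + 2488032 = -49/10*(-139/10) + 2488032 = 6811/100 + 2488032 = 248810011/100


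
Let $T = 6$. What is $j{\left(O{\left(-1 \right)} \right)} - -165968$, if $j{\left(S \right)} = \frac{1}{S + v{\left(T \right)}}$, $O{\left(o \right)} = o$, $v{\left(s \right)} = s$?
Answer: $\frac{829841}{5} \approx 1.6597 \cdot 10^{5}$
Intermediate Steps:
$j{\left(S \right)} = \frac{1}{6 + S}$ ($j{\left(S \right)} = \frac{1}{S + 6} = \frac{1}{6 + S}$)
$j{\left(O{\left(-1 \right)} \right)} - -165968 = \frac{1}{6 - 1} - -165968 = \frac{1}{5} + 165968 = \frac{829841}{5}$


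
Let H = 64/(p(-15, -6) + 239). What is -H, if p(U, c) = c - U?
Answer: -8/31 ≈ -0.25806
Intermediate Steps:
H = 8/31 (H = 64/((-6 - 1*(-15)) + 239) = 64/((-6 + 15) + 239) = 64/(9 + 239) = 64/248 = (1/248)*64 = 8/31 ≈ 0.25806)
-H = -1*8/31 = -8/31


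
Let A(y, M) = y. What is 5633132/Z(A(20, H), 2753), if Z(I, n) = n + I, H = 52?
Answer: 5633132/2773 ≈ 2031.4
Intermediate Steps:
Z(I, n) = I + n
5633132/Z(A(20, H), 2753) = 5633132/(20 + 2753) = 5633132/2773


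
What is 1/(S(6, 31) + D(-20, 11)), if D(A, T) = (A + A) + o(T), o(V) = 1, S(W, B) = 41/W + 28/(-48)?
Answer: -4/131 ≈ -0.030534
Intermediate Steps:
S(W, B) = -7/12 + 41/W (S(W, B) = 41/W + 28*(-1/48) = 41/W - 7/12 = -7/12 + 41/W)
D(A, T) = 1 + 2*A (D(A, T) = (A + A) + 1 = 2*A + 1 = 1 + 2*A)
1/(S(6, 31) + D(-20, 11)) = 1/((-7/12 + 41/6) + (1 + 2*(-20))) = 1/((-7/12 + 41*(⅙)) + (1 - 40)) = 1/((-7/12 + 41/6) - 39) = 1/(25/4 - 39) = 1/(-131/4) = -4/131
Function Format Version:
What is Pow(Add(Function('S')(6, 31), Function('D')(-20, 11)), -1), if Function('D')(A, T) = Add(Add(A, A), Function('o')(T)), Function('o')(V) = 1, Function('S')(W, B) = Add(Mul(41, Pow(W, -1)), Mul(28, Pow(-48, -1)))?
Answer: Rational(-4, 131) ≈ -0.030534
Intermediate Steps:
Function('S')(W, B) = Add(Rational(-7, 12), Mul(41, Pow(W, -1))) (Function('S')(W, B) = Add(Mul(41, Pow(W, -1)), Mul(28, Rational(-1, 48))) = Add(Mul(41, Pow(W, -1)), Rational(-7, 12)) = Add(Rational(-7, 12), Mul(41, Pow(W, -1))))
Function('D')(A, T) = Add(1, Mul(2, A)) (Function('D')(A, T) = Add(Add(A, A), 1) = Add(Mul(2, A), 1) = Add(1, Mul(2, A)))
Pow(Add(Function('S')(6, 31), Function('D')(-20, 11)), -1) = Pow(Add(Add(Rational(-7, 12), Mul(41, Pow(6, -1))), Add(1, Mul(2, -20))), -1) = Pow(Add(Add(Rational(-7, 12), Mul(41, Rational(1, 6))), Add(1, -40)), -1) = Pow(Add(Add(Rational(-7, 12), Rational(41, 6)), -39), -1) = Pow(Add(Rational(25, 4), -39), -1) = Pow(Rational(-131, 4), -1) = Rational(-4, 131)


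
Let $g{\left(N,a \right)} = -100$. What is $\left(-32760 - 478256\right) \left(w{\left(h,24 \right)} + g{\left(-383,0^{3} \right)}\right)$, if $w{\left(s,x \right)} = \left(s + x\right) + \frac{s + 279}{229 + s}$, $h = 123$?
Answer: $- \frac{49202711}{2} \approx -2.4601 \cdot 10^{7}$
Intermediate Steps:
$w{\left(s,x \right)} = s + x + \frac{279 + s}{229 + s}$ ($w{\left(s,x \right)} = \left(s + x\right) + \frac{279 + s}{229 + s} = s + x + \frac{279 + s}{229 + s}$)
$\left(-32760 - 478256\right) \left(w{\left(h,24 \right)} + g{\left(-383,0^{3} \right)}\right) = \left(-32760 - 478256\right) \left(\frac{279 + 123^{2} + 229 \cdot 24 + 230 \cdot 123 + 123 \cdot 24}{229 + 123} - 100\right) = - 511016 \left(\frac{279 + 15129 + 5496 + 28290 + 2952}{352} - 100\right) = - 511016 \left(\frac{1}{352} \cdot 52146 - 100\right) = - 511016 \left(\frac{26073}{176} - 100\right) = \left(-511016\right) \frac{8473}{176} = - \frac{49202711}{2}$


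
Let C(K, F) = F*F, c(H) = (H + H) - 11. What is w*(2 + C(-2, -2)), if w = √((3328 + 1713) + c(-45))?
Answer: 12*√1235 ≈ 421.71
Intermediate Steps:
c(H) = -11 + 2*H (c(H) = 2*H - 11 = -11 + 2*H)
C(K, F) = F²
w = 2*√1235 (w = √((3328 + 1713) + (-11 + 2*(-45))) = √(5041 + (-11 - 90)) = √(5041 - 101) = √4940 = 2*√1235 ≈ 70.285)
w*(2 + C(-2, -2)) = (2*√1235)*(2 + (-2)²) = (2*√1235)*(2 + 4) = (2*√1235)*6 = 12*√1235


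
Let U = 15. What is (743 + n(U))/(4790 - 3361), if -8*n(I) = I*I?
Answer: 5719/11432 ≈ 0.50026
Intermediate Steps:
n(I) = -I**2/8 (n(I) = -I*I/8 = -I**2/8)
(743 + n(U))/(4790 - 3361) = (743 - 1/8*15**2)/(4790 - 3361) = (743 - 1/8*225)/1429 = (743 - 225/8)*(1/1429) = (5719/8)*(1/1429) = 5719/11432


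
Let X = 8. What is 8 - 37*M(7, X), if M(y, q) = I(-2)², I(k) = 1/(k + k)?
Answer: 91/16 ≈ 5.6875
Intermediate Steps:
I(k) = 1/(2*k)
M(y, q) = 1/16 (M(y, q) = ((½)/(-2))² = ((½)*(-½))² = (-¼)² = 1/16)
8 - 37*M(7, X) = 8 - 37*1/16 = 8 - 37/16 = 91/16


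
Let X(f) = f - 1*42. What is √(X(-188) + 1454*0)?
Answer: I*√230 ≈ 15.166*I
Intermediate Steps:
X(f) = -42 + f (X(f) = f - 42 = -42 + f)
√(X(-188) + 1454*0) = √((-42 - 188) + 1454*0) = √(-230 + 0) = √(-230) = I*√230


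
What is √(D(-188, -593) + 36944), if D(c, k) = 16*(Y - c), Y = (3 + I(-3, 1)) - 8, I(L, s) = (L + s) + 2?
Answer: 8*√623 ≈ 199.68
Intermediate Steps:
I(L, s) = 2 + L + s
Y = -5 (Y = (3 + (2 - 3 + 1)) - 8 = (3 + 0) - 8 = 3 - 8 = -5)
D(c, k) = -80 - 16*c (D(c, k) = 16*(-5 - c) = -80 - 16*c)
√(D(-188, -593) + 36944) = √((-80 - 16*(-188)) + 36944) = √((-80 + 3008) + 36944) = √(2928 + 36944) = √39872 = 8*√623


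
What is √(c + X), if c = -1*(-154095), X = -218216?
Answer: I*√64121 ≈ 253.22*I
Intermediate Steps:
c = 154095
√(c + X) = √(154095 - 218216) = √(-64121) = I*√64121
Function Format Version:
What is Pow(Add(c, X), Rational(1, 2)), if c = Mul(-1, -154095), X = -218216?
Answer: Mul(I, Pow(64121, Rational(1, 2))) ≈ Mul(253.22, I)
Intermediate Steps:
c = 154095
Pow(Add(c, X), Rational(1, 2)) = Pow(Add(154095, -218216), Rational(1, 2)) = Pow(-64121, Rational(1, 2)) = Mul(I, Pow(64121, Rational(1, 2)))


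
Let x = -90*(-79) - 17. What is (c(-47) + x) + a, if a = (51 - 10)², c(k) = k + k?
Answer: 8680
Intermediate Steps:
c(k) = 2*k
x = 7093 (x = 7110 - 17 = 7093)
a = 1681 (a = 41² = 1681)
(c(-47) + x) + a = (2*(-47) + 7093) + 1681 = (-94 + 7093) + 1681 = 6999 + 1681 = 8680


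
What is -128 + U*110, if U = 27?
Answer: 2842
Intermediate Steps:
-128 + U*110 = -128 + 27*110 = -128 + 2970 = 2842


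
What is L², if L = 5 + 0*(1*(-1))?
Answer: 25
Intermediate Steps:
L = 5 (L = 5 + 0*(-1) = 5 + 0 = 5)
L² = 5² = 25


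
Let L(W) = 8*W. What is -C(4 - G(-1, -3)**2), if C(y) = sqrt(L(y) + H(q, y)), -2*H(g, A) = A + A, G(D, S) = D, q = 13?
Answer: -sqrt(21) ≈ -4.5826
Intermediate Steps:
H(g, A) = -A (H(g, A) = -(A + A)/2 = -A)
C(y) = sqrt(7)*sqrt(y) (C(y) = sqrt(8*y - y) = sqrt(7*y) = sqrt(7)*sqrt(y))
-C(4 - G(-1, -3)**2) = -sqrt(7)*sqrt(4 - 1*(-1)**2) = -sqrt(7)*sqrt(4 - 1*1) = -sqrt(7)*sqrt(4 - 1) = -sqrt(7)*sqrt(3) = -sqrt(21)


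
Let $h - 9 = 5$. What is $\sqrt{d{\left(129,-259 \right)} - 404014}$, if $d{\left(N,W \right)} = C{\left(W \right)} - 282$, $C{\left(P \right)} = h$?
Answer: $i \sqrt{404282} \approx 635.83 i$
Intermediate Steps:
$h = 14$ ($h = 9 + 5 = 14$)
$C{\left(P \right)} = 14$
$d{\left(N,W \right)} = -268$ ($d{\left(N,W \right)} = 14 - 282 = -268$)
$\sqrt{d{\left(129,-259 \right)} - 404014} = \sqrt{-268 - 404014} = \sqrt{-404282} = i \sqrt{404282}$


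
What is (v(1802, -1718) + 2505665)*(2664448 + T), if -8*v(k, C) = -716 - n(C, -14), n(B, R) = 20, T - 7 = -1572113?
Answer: 2737143612894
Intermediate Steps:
T = -1572106 (T = 7 - 1572113 = -1572106)
v(k, C) = 92 (v(k, C) = -(-716 - 1*20)/8 = -(-716 - 20)/8 = -⅛*(-736) = 92)
(v(1802, -1718) + 2505665)*(2664448 + T) = (92 + 2505665)*(2664448 - 1572106) = 2505757*1092342 = 2737143612894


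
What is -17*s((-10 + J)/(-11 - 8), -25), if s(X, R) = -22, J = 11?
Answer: 374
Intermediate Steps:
-17*s((-10 + J)/(-11 - 8), -25) = -17*(-22) = 374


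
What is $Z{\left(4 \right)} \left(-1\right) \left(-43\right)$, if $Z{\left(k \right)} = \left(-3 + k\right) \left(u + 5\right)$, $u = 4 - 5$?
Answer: $172$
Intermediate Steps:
$u = -1$ ($u = 4 - 5 = -1$)
$Z{\left(k \right)} = -12 + 4 k$ ($Z{\left(k \right)} = \left(-3 + k\right) \left(-1 + 5\right) = \left(-3 + k\right) 4 = -12 + 4 k$)
$Z{\left(4 \right)} \left(-1\right) \left(-43\right) = \left(-12 + 4 \cdot 4\right) \left(-1\right) \left(-43\right) = \left(-12 + 16\right) \left(-1\right) \left(-43\right) = 4 \left(-1\right) \left(-43\right) = \left(-4\right) \left(-43\right) = 172$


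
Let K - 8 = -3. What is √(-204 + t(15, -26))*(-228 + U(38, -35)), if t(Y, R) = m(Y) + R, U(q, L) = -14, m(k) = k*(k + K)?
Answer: -242*√70 ≈ -2024.7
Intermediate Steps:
K = 5 (K = 8 - 3 = 5)
m(k) = k*(5 + k) (m(k) = k*(k + 5) = k*(5 + k))
t(Y, R) = R + Y*(5 + Y) (t(Y, R) = Y*(5 + Y) + R = R + Y*(5 + Y))
√(-204 + t(15, -26))*(-228 + U(38, -35)) = √(-204 + (-26 + 15*(5 + 15)))*(-228 - 14) = √(-204 + (-26 + 15*20))*(-242) = √(-204 + (-26 + 300))*(-242) = √(-204 + 274)*(-242) = √70*(-242) = -242*√70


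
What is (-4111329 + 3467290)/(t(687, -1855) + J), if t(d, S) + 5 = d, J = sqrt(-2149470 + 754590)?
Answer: -219617299/930002 + 1288078*I*sqrt(21795)/465001 ≈ -236.15 + 408.95*I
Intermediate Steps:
J = 8*I*sqrt(21795) (J = sqrt(-1394880) = 8*I*sqrt(21795) ≈ 1181.1*I)
t(d, S) = -5 + d
(-4111329 + 3467290)/(t(687, -1855) + J) = (-4111329 + 3467290)/((-5 + 687) + 8*I*sqrt(21795)) = -644039/(682 + 8*I*sqrt(21795))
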